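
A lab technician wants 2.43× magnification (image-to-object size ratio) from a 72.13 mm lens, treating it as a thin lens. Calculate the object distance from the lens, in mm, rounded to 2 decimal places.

With m = dᵢ/dₒ and 1/f = 1/dₒ + 1/dᵢ, substituting dᵢ = m·dₒ gives 1/f = (1 + 1/m)/dₒ, hence dₒ = f·(1 + 1/m).
dₒ = 72.13 × (1 + 1/2.43) = 72.13 × 1.41152 ≈ 101.813 mm.

101.81 mm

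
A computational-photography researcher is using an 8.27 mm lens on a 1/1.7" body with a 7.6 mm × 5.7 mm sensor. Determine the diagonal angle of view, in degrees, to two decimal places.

59.74°

Sensor diagonal = √(7.6² + 5.7²) = √90.2500 ≈ 9.5000 mm.
Angle of view α = 2·arctan(d/2f) with d = 9.5000 mm and f = 8.27 mm.
d/2f = 0.57437; arctan(0.57437) ≈ 29.8716°, so α ≈ 59.7431°.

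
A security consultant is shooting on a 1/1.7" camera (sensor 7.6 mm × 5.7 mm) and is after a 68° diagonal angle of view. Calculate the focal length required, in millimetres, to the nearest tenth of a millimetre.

7.0 mm

Sensor diagonal = √(7.6² + 5.7²) = √90.2500 ≈ 9.5000 mm.
From α = 2·arctan(d/2f) we get f = d / (2·tan(α/2)).
With d = 9.5000 mm and α/2 = 34°, tan(α/2) ≈ 0.67451, so f ≈ 9.5000 / 1.34902 ≈ 7.0422 mm.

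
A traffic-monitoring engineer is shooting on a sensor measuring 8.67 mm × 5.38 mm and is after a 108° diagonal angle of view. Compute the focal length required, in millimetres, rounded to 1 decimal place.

Sensor diagonal = √(8.67² + 5.38²) = √104.1133 ≈ 10.2036 mm.
From α = 2·arctan(d/2f) we get f = d / (2·tan(α/2)).
With d = 10.2036 mm and α/2 = 54°, tan(α/2) ≈ 1.37638, so f ≈ 10.2036 / 2.75276 ≈ 3.7067 mm.

3.7 mm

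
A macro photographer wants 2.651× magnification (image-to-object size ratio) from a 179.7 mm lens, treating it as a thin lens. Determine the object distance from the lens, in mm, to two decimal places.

With m = dᵢ/dₒ and 1/f = 1/dₒ + 1/dᵢ, substituting dᵢ = m·dₒ gives 1/f = (1 + 1/m)/dₒ, hence dₒ = f·(1 + 1/m).
dₒ = 179.7 × (1 + 1/2.651) = 179.7 × 1.37722 ≈ 247.486 mm.

247.49 mm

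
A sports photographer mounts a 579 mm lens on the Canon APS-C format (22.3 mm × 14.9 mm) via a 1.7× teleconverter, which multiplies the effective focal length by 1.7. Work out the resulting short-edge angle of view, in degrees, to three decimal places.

Effective focal length f = 579 × 1.7 = 984.3 mm.
α = 2·arctan(14.9 / (2 × 984.3)) = 2·arctan(0.00757) ≈ 0.8673°.

0.867°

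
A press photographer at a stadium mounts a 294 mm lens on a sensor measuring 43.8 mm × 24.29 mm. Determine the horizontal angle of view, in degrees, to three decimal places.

Angle of view α = 2·arctan(w/2f) with w = 43.8 mm and f = 294 mm.
w/2f = 0.07449; arctan(0.07449) ≈ 4.2601°, so α ≈ 8.5202°.

8.520°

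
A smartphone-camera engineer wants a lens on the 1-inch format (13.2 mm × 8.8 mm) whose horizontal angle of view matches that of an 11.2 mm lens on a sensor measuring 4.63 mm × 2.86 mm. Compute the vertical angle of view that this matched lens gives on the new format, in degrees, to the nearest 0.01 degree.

15.69°

Equal horizontal AOV ⇒ f₂ = f₁ · 13.2/4.63 = 11.2 × 2.85097 ≈ 31.9309 mm.
Vertical AOV on the new format = 2·arctan(8.8 / (2 × 31.9309)) = 2·arctan(0.13780) ≈ 15.6916°.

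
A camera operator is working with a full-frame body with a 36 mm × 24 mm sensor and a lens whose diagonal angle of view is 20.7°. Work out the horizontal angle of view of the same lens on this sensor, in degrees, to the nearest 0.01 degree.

17.28°

Sensor diagonal = √(36² + 24²) = √1872.0000 ≈ 43.2666 mm.
From the diagonal AOV: f = 43.2666 / (2·tan(10.35°)) = 43.2666 / 0.36526 ≈ 118.4527 mm.
Horizontal AOV = 2·arctan(36 / (2 × 118.4527)) = 2·arctan(0.15196) ≈ 17.2811°.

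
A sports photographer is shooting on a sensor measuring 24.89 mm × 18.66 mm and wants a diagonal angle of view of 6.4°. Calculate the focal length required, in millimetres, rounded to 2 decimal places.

278.20 mm

Sensor diagonal = √(24.89² + 18.66²) = √967.7077 ≈ 31.1080 mm.
From α = 2·arctan(d/2f) we get f = d / (2·tan(α/2)).
With d = 31.1080 mm and α/2 = 3.2°, tan(α/2) ≈ 0.05591, so f ≈ 31.1080 / 0.11182 ≈ 278.2037 mm.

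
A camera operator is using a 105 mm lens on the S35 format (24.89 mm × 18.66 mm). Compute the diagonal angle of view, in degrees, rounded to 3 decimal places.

16.852°

Sensor diagonal = √(24.89² + 18.66²) = √967.7077 ≈ 31.1080 mm.
Angle of view α = 2·arctan(d/2f) with d = 31.1080 mm and f = 105 mm.
d/2f = 0.14813; arctan(0.14813) ≈ 8.4261°, so α ≈ 16.8523°.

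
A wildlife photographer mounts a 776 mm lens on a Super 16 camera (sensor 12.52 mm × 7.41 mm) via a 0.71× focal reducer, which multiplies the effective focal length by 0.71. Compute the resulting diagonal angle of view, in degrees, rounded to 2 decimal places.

Effective focal length f = 776 × 0.71 = 550.96 mm.
Sensor diagonal = √(12.52² + 7.41²) = √211.6585 ≈ 14.5485 mm.
α = 2·arctan(14.548 / (2 × 550.96)) = 2·arctan(0.01320) ≈ 1.5128°.

1.51°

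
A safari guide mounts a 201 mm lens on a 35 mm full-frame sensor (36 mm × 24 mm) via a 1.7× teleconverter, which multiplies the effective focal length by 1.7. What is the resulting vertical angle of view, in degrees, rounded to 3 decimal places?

Effective focal length f = 201 × 1.7 = 341.7 mm.
α = 2·arctan(24 / (2 × 341.7)) = 2·arctan(0.03512) ≈ 4.0226°.

4.023°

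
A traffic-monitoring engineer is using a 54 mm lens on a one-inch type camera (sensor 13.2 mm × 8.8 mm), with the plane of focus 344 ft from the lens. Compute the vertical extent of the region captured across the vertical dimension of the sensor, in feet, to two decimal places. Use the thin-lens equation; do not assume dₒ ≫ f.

dₒ: 344 ft × 304.8 mm/ft = 104851.20 mm.
Similar triangles through the lens centre give W/dₒ = h/dᵢ; with 1/f = 1/dₒ + 1/dᵢ this gives W = h·(dₒ − f)/f.
W = 8.8 mm × (104851 − 54) / 54 = 8.8 × 1940.6888 ≈ 17078.062 mm = 17078.062/304.8 ft = 56.0304 ft.

56.03 ft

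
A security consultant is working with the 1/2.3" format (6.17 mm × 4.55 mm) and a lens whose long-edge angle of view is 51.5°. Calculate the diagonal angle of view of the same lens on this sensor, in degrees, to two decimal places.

61.87°

From the long-edge AOV: f = 6.17 / (2·tan(25.75°)) = 6.17 / 0.96469 ≈ 6.3959 mm.
Sensor diagonal = √(6.17² + 4.55²) = √58.7714 ≈ 7.6663 mm.
Diagonal AOV = 2·arctan(7.6663 / (2 × 6.3959)) = 2·arctan(0.59931) ≈ 61.8696°.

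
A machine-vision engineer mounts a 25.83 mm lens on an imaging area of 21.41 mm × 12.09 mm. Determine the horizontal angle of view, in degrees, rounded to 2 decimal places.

45.02°

Angle of view α = 2·arctan(w/2f) with w = 21.41 mm and f = 25.83 mm.
w/2f = 0.41444; arctan(0.41444) ≈ 22.5111°, so α ≈ 45.0222°.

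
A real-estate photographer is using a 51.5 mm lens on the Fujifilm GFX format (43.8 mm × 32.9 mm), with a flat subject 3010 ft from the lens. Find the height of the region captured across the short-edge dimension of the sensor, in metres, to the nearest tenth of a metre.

dₒ: 3010 ft × 304.8 mm/ft = 917447.97 mm.
Similar triangles through the lens centre give W/dₒ = h/dᵢ; with 1/f = 1/dₒ + 1/dᵢ this gives W = h·(dₒ − f)/f.
W = 32.9 mm × (917448 − 51.5) / 51.5 = 32.9 × 17813.5237 ≈ 586064.930 mm = 586.065 m.

586.1 m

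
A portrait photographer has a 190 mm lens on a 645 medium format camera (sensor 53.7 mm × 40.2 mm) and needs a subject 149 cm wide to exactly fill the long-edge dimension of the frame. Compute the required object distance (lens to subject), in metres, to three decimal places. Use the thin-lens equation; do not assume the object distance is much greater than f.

W: 149 cm = 1490 mm.
Magnification m = w/W = dᵢ/dₒ; combined with 1/f = 1/dₒ + 1/dᵢ this gives dₒ = f·(1 + W/w).
dₒ = 190 mm × (1 + 1490/53.7) = 190 × 28.7467 ≈ 5461.881 mm = 5.46188 m.

5.462 m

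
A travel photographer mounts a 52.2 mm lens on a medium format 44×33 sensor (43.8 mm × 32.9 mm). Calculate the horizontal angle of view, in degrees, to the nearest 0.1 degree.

45.5°

Angle of view α = 2·arctan(w/2f) with w = 43.8 mm and f = 52.2 mm.
w/2f = 0.41954; arctan(0.41954) ≈ 22.7600°, so α ≈ 45.5200°.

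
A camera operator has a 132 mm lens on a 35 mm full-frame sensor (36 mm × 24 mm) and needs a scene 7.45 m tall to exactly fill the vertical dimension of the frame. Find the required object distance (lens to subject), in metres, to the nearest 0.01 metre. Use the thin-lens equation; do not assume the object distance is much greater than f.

W: 7.45 m = 7450 mm.
Magnification m = h/W = dᵢ/dₒ; combined with 1/f = 1/dₒ + 1/dᵢ this gives dₒ = f·(1 + W/h).
dₒ = 132 mm × (1 + 7450/24) = 132 × 311.4167 ≈ 41107.000 mm = 41.107 m.

41.11 m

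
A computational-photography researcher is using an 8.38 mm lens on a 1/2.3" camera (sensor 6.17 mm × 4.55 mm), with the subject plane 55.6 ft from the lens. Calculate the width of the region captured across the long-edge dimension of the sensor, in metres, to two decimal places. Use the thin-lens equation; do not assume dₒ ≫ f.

dₒ: 55.6 ft × 304.8 mm/ft = 16946.88 mm.
Similar triangles through the lens centre give W/dₒ = w/dᵢ; with 1/f = 1/dₒ + 1/dᵢ this gives W = w·(dₒ − f)/f.
W = 6.17 mm × (16946.9 − 8.38) / 8.38 = 6.17 × 2021.3007 ≈ 12471.425 mm = 12.4714 m.

12.47 m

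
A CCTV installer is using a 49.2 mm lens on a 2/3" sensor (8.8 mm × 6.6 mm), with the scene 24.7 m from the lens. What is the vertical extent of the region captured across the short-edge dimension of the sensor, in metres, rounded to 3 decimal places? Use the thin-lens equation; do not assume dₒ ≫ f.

dₒ: 24.7 m = 24700 mm.
Similar triangles through the lens centre give W/dₒ = h/dᵢ; with 1/f = 1/dₒ + 1/dᵢ this gives W = h·(dₒ − f)/f.
W = 6.6 mm × (24700 − 49.2) / 49.2 = 6.6 × 501.0325 ≈ 3306.815 mm = 3.30681 m.

3.307 m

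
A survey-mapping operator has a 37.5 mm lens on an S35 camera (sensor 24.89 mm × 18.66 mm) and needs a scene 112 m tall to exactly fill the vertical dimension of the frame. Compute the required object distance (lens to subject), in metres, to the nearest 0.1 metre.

225.1 m

W: 112 m = 112000 mm.
Magnification m = h/W = dᵢ/dₒ; combined with 1/f = 1/dₒ + 1/dᵢ this gives dₒ = f·(1 + W/h).
dₒ = 37.5 mm × (1 + 112000/18.66) = 37.5 × 6003.1436 ≈ 225117.886 mm = 225.118 m.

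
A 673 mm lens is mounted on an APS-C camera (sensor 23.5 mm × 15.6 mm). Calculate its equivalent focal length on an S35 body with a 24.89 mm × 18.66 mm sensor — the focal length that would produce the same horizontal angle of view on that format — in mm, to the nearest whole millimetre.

713 mm

Equal angle of view means equal width/f ratio, so f₂ = f₁ · (width₂/width₁) = 673 × 24.89/23.5.
f₂ = 673 × 1.05915 ≈ 712.807 mm.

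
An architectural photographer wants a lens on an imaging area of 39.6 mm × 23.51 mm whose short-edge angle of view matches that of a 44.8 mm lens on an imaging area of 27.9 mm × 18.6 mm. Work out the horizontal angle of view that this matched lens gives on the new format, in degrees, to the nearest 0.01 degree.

38.55°

Equal short-edge AOV ⇒ f₂ = f₁ · 23.51/18.6 = 44.8 × 1.26398 ≈ 56.6262 mm.
Horizontal AOV on the new format = 2·arctan(39.6 / (2 × 56.6262)) = 2·arctan(0.34966) ≈ 38.5455°.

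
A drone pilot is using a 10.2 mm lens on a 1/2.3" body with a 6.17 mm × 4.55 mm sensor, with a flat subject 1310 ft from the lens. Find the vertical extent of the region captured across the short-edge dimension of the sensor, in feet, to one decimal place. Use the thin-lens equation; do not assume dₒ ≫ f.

dₒ: 1310 ft × 304.8 mm/ft = 399287.99 mm.
Similar triangles through the lens centre give W/dₒ = h/dᵢ; with 1/f = 1/dₒ + 1/dᵢ this gives W = h·(dₒ − f)/f.
W = 4.55 mm × (399288 − 10.2) / 10.2 = 4.55 × 39144.8811 ≈ 178109.209 mm = 178109.209/304.8 ft = 584.348 ft.

584.3 ft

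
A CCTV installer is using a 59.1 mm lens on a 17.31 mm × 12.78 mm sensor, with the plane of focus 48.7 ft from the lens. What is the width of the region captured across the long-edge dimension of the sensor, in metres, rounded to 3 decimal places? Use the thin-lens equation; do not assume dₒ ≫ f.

4.330 m

dₒ: 48.7 ft × 304.8 mm/ft = 14843.76 mm.
Similar triangles through the lens centre give W/dₒ = w/dᵢ; with 1/f = 1/dₒ + 1/dᵢ this gives W = w·(dₒ − f)/f.
W = 17.31 mm × (14843.8 − 59.1) / 59.1 = 17.31 × 250.1634 ≈ 4330.329 mm = 4.33033 m.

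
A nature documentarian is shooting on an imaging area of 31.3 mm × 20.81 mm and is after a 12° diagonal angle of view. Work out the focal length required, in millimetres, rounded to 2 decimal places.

Sensor diagonal = √(31.3² + 20.81²) = √1412.7461 ≈ 37.5865 mm.
From α = 2·arctan(d/2f) we get f = d / (2·tan(α/2)).
With d = 37.5865 mm and α/2 = 6°, tan(α/2) ≈ 0.10510, so f ≈ 37.5865 / 0.21021 ≈ 178.8059 mm.

178.81 mm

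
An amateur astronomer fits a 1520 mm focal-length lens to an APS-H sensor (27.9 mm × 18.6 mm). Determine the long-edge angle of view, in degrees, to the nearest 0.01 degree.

1.05°

Angle of view α = 2·arctan(w/2f) with w = 27.9 mm and f = 1520 mm.
w/2f = 0.00918; arctan(0.00918) ≈ 0.5258°, so α ≈ 1.0516°.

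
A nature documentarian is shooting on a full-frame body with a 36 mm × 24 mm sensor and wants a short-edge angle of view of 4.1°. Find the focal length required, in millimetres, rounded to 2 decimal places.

From α = 2·arctan(h/2f) we get f = h / (2·tan(α/2)).
With h = 24 mm and α/2 = 2.05°, tan(α/2) ≈ 0.03579, so f ≈ 24 / 0.07159 ≈ 335.2468 mm.

335.25 mm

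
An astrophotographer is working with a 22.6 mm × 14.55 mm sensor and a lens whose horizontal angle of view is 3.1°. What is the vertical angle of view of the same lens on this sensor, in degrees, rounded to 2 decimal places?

From the horizontal AOV: f = 22.6 / (2·tan(1.55°)) = 22.6 / 0.05412 ≈ 417.6028 mm.
Vertical AOV = 2·arctan(14.55 / (2 × 417.6028)) = 2·arctan(0.01742) ≈ 1.9961°.

2.00°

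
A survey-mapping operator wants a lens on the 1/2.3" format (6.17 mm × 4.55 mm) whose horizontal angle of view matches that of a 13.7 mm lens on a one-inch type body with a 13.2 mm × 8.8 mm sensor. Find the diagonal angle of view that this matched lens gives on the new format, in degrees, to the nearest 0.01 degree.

61.81°

Equal horizontal AOV ⇒ f₂ = f₁ · 6.17/13.2 = 13.7 × 0.46742 ≈ 6.4037 mm.
Sensor diagonal = √(6.17² + 4.55²) = √58.7714 ≈ 7.6663 mm.
Diagonal AOV on the new format = 2·arctan(7.6663 / (2 × 6.4037)) = 2·arctan(0.59858) ≈ 61.8077°.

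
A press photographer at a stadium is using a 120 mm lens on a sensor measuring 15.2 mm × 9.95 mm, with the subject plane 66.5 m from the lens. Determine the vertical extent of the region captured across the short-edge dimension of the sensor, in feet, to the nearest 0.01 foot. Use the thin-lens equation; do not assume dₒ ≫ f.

18.06 ft

dₒ: 66.5 m = 66500 mm.
Similar triangles through the lens centre give W/dₒ = h/dᵢ; with 1/f = 1/dₒ + 1/dᵢ this gives W = h·(dₒ − f)/f.
W = 9.95 mm × (66500 − 120) / 120 = 9.95 × 553.1667 ≈ 5504.008 mm = 5504.008/304.8 ft = 18.0578 ft.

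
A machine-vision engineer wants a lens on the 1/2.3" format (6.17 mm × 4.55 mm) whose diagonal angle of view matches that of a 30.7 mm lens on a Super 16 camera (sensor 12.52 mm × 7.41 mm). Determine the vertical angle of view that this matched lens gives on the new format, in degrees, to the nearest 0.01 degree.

Sensor diagonal = √(12.52² + 7.41²) = √211.6585 ≈ 14.5485 mm.
Sensor diagonal = √(6.17² + 4.55²) = √58.7714 ≈ 7.6663 mm.
Equal diagonal AOV ⇒ f₂ = f₁ · 7.6663/14.5485 = 30.7 × 0.52694 ≈ 16.1772 mm.
Vertical AOV on the new format = 2·arctan(4.55 / (2 × 16.1772)) = 2·arctan(0.14063) ≈ 16.0100°.

16.01°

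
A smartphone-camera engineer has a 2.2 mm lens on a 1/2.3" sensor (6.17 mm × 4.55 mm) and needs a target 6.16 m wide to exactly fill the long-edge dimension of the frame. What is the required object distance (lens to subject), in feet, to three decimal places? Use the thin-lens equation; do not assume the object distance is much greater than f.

W: 6.16 m = 6160 mm.
Magnification m = w/W = dᵢ/dₒ; combined with 1/f = 1/dₒ + 1/dᵢ this gives dₒ = f·(1 + W/w).
dₒ = 2.2 mm × (1 + 6160/6.17) = 2.2 × 999.3793 ≈ 2198.634 mm = 2198.634/304.8 ft = 7.21337 ft.

7.213 ft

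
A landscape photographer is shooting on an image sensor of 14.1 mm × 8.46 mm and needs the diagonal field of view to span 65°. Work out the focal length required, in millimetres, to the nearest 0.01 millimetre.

12.91 mm

Sensor diagonal = √(14.1² + 8.46²) = √270.3816 ≈ 16.4433 mm.
From α = 2·arctan(d/2f) we get f = d / (2·tan(α/2)).
With d = 16.4433 mm and α/2 = 32.5°, tan(α/2) ≈ 0.63707, so f ≈ 16.4433 / 1.27414 ≈ 12.9054 mm.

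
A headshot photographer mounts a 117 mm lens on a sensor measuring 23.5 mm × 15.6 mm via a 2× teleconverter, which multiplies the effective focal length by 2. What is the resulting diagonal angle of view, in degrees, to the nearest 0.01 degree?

6.90°

Effective focal length f = 117 × 2 = 234 mm.
Sensor diagonal = √(23.5² + 15.6²) = √795.6100 ≈ 28.2066 mm.
α = 2·arctan(28.207 / (2 × 234)) = 2·arctan(0.06027) ≈ 6.8981°.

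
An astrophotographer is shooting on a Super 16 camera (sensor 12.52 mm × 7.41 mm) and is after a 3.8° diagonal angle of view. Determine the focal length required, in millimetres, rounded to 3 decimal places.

Sensor diagonal = √(12.52² + 7.41²) = √211.6585 ≈ 14.5485 mm.
From α = 2·arctan(d/2f) we get f = d / (2·tan(α/2)).
With d = 14.5485 mm and α/2 = 1.9°, tan(α/2) ≈ 0.03317, so f ≈ 14.5485 / 0.06635 ≈ 219.2793 mm.

219.279 mm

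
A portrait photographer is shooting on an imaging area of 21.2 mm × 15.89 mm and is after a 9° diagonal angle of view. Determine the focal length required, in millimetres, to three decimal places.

168.319 mm

Sensor diagonal = √(21.2² + 15.89²) = √701.9321 ≈ 26.4940 mm.
From α = 2·arctan(d/2f) we get f = d / (2·tan(α/2)).
With d = 26.4940 mm and α/2 = 4.5°, tan(α/2) ≈ 0.07870, so f ≈ 26.4940 / 0.15740 ≈ 168.3191 mm.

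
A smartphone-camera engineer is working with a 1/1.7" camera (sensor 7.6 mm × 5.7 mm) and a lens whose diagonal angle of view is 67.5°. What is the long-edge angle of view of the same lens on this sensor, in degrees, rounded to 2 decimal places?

56.25°

Sensor diagonal = √(7.6² + 5.7²) = √90.2500 ≈ 9.5000 mm.
From the diagonal AOV: f = 9.5000 / (2·tan(33.75°)) = 9.5000 / 1.33636 ≈ 7.1089 mm.
Long-edge AOV = 2·arctan(7.6 / (2 × 7.1089)) = 2·arctan(0.53454) ≈ 56.2528°.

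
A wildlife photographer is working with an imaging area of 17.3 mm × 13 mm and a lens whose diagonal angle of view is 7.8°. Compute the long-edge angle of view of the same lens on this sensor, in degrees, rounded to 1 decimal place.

6.2°

Sensor diagonal = √(17.3² + 13²) = √468.2900 ≈ 21.6400 mm.
From the diagonal AOV: f = 21.6400 / (2·tan(3.9°)) = 21.6400 / 0.13635 ≈ 158.7136 mm.
Long-edge AOV = 2·arctan(17.3 / (2 × 158.7136)) = 2·arctan(0.05450) ≈ 6.2391°.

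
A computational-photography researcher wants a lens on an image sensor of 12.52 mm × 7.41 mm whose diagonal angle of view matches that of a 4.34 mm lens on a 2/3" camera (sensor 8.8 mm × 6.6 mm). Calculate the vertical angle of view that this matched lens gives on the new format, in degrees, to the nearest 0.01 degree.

65.68°

Sensor diagonal = √(8.8² + 6.6²) = √121.0000 ≈ 11.0000 mm.
Sensor diagonal = √(12.52² + 7.41²) = √211.6585 ≈ 14.5485 mm.
Equal diagonal AOV ⇒ f₂ = f₁ · 14.5485/11.0000 = 4.34 × 1.32259 ≈ 5.7400 mm.
Vertical AOV on the new format = 2·arctan(7.41 / (2 × 5.7400)) = 2·arctan(0.64547) ≈ 65.6817°.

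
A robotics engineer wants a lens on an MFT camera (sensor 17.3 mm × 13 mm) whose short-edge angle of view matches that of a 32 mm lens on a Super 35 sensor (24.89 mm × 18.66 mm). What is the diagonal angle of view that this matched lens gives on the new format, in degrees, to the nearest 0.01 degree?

51.78°

Equal short-edge AOV ⇒ f₂ = f₁ · 13/18.66 = 32 × 0.69668 ≈ 22.2937 mm.
Sensor diagonal = √(17.3² + 13²) = √468.2900 ≈ 21.6400 mm.
Diagonal AOV on the new format = 2·arctan(21.6400 / (2 × 22.2937)) = 2·arctan(0.48534) ≈ 51.7783°.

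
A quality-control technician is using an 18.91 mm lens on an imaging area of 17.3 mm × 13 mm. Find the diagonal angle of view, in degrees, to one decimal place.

Sensor diagonal = √(17.3² + 13²) = √468.2900 ≈ 21.6400 mm.
Angle of view α = 2·arctan(d/2f) with d = 21.6400 mm and f = 18.91 mm.
d/2f = 0.57218; arctan(0.57218) ≈ 29.7775°, so α ≈ 59.5550°.

59.6°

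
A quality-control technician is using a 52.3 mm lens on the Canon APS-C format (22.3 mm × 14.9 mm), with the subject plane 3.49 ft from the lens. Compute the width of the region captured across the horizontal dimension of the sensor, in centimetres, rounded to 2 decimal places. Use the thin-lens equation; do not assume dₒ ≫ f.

43.13 cm

dₒ: 3.49 ft × 304.8 mm/ft = 1063.75 mm.
Similar triangles through the lens centre give W/dₒ = w/dᵢ; with 1/f = 1/dₒ + 1/dᵢ this gives W = w·(dₒ − f)/f.
W = 22.3 mm × (1063.75 − 52.3) / 52.3 = 22.3 × 19.3394 ≈ 431.269 mm = 43.1269 cm.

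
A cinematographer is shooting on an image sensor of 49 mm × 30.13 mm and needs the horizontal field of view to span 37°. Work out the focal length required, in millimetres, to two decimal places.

73.22 mm

From α = 2·arctan(w/2f) we get f = w / (2·tan(α/2)).
With w = 49 mm and α/2 = 18.5°, tan(α/2) ≈ 0.33460, so f ≈ 49 / 0.66919 ≈ 73.2228 mm.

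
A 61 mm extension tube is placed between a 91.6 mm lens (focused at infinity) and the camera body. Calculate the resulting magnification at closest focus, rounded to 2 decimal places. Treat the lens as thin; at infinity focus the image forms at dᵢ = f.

0.67×

The tube moves the image plane from f to f + e, so dᵢ = 91.6 + 61 = 152.6 mm. Focus is achieved when 1/f = 1/dₒ + 1/dᵢ, giving dₒ = 1/(1/f − 1/(f+e)).
Magnification m = dᵢ/dₒ = (f+e)·(1/f − 1/(f+e)) = e/f = 61/91.6 ≈ 0.6659.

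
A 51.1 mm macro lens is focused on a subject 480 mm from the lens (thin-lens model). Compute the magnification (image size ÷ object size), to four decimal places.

0.1191×

Thin lens: 1/f = 1/dₒ + 1/dᵢ → 1/dᵢ = 1/51.1 − 1/480 = 0.0174861 mm⁻¹, so dᵢ ≈ 57.1882 mm.
Magnification m = dᵢ/dₒ = 57.1882/480 ≈ 0.11914.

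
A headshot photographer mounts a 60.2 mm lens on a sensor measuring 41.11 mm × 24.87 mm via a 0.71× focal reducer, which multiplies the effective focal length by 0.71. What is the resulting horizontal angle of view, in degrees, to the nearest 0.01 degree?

Effective focal length f = 60.2 × 0.71 = 42.742 mm.
α = 2·arctan(41.11 / (2 × 42.742)) = 2·arctan(0.48091) ≈ 51.3666°.

51.37°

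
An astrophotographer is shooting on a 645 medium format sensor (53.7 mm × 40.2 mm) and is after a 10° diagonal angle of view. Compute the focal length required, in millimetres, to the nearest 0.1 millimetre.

Sensor diagonal = √(53.7² + 40.2²) = √4499.7300 ≈ 67.0800 mm.
From α = 2·arctan(d/2f) we get f = d / (2·tan(α/2)).
With d = 67.0800 mm and α/2 = 5°, tan(α/2) ≈ 0.08749, so f ≈ 67.0800 / 0.17498 ≈ 383.3641 mm.

383.4 mm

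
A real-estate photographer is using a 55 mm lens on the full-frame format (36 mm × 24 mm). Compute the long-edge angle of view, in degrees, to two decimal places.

Angle of view α = 2·arctan(w/2f) with w = 36 mm and f = 55 mm.
w/2f = 0.32727; arctan(0.32727) ≈ 18.1219°, so α ≈ 36.2437°.

36.24°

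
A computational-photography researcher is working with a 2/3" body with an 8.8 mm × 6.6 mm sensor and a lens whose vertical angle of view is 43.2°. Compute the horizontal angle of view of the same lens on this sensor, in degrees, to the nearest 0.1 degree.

From the vertical AOV: f = 6.6 / (2·tan(21.6°)) = 6.6 / 0.79186 ≈ 8.3348 mm.
Horizontal AOV = 2·arctan(8.8 / (2 × 8.3348)) = 2·arctan(0.52790) ≈ 55.6595°.

55.7°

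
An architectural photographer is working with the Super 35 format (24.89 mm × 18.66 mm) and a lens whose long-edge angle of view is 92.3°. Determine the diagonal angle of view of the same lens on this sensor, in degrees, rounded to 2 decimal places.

From the long-edge AOV: f = 24.89 / (2·tan(46.15°)) = 24.89 / 2.08194 ≈ 11.9552 mm.
Sensor diagonal = √(24.89² + 18.66²) = √967.7077 ≈ 31.1080 mm.
Diagonal AOV = 2·arctan(31.1080 / (2 × 11.9552)) = 2·arctan(1.30102) ≈ 104.9065°.

104.91°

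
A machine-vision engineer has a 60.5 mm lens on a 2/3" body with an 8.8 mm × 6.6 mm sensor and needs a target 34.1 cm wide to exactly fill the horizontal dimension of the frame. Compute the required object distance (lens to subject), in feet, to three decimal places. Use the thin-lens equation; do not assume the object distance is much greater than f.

7.890 ft

W: 34.1 cm = 341 mm.
Magnification m = w/W = dᵢ/dₒ; combined with 1/f = 1/dₒ + 1/dᵢ this gives dₒ = f·(1 + W/w).
dₒ = 60.5 mm × (1 + 341/8.8) = 60.5 × 39.7500 ≈ 2404.875 mm = 2404.875/304.8 ft = 7.89001 ft.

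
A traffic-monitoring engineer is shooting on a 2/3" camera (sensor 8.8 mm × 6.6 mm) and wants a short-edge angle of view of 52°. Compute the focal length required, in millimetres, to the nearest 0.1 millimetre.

From α = 2·arctan(h/2f) we get f = h / (2·tan(α/2)).
With h = 6.6 mm and α/2 = 26°, tan(α/2) ≈ 0.48773, so f ≈ 6.6 / 0.97547 ≈ 6.7660 mm.

6.8 mm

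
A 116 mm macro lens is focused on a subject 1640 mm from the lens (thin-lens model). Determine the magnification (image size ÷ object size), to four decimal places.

Thin lens: 1/f = 1/dₒ + 1/dᵢ → 1/dᵢ = 1/116 − 1/1640 = 0.0080109 mm⁻¹, so dᵢ ≈ 124.8294 mm.
Magnification m = dᵢ/dₒ = 124.8294/1640 ≈ 0.07612.

0.0761×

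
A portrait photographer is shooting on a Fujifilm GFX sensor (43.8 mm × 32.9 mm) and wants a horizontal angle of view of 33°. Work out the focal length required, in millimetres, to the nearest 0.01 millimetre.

73.93 mm

From α = 2·arctan(w/2f) we get f = w / (2·tan(α/2)).
With w = 43.8 mm and α/2 = 16.5°, tan(α/2) ≈ 0.29621, so f ≈ 43.8 / 0.59243 ≈ 73.9332 mm.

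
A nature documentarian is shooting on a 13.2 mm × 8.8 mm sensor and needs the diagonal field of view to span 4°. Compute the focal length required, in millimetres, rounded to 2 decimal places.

Sensor diagonal = √(13.2² + 8.8²) = √251.6800 ≈ 15.8644 mm.
From α = 2·arctan(d/2f) we get f = d / (2·tan(α/2)).
With d = 15.8644 mm and α/2 = 2°, tan(α/2) ≈ 0.03492, so f ≈ 15.8644 / 0.06984 ≈ 227.1489 mm.

227.15 mm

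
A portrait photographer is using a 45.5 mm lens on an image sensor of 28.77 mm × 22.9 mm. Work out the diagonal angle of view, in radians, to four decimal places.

Sensor diagonal = √(28.77² + 22.9²) = √1352.1229 ≈ 36.7712 mm.
Angle of view α = 2·arctan(d/2f) with d = 36.7712 mm and f = 45.5 mm.
d/2f = 0.40408; arctan(0.40408) ≈ 0.3840 rad, so α ≈ 0.7680 rad.

0.7680 rad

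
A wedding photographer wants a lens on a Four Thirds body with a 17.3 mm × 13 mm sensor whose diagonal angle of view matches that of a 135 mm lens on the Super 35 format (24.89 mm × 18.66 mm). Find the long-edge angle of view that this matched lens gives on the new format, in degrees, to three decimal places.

Sensor diagonal = √(24.89² + 18.66²) = √967.7077 ≈ 31.1080 mm.
Sensor diagonal = √(17.3² + 13²) = √468.2900 ≈ 21.6400 mm.
Equal diagonal AOV ⇒ f₂ = f₁ · 21.6400/31.1080 = 135 × 0.69564 ≈ 93.9116 mm.
Long-edge AOV on the new format = 2·arctan(17.3 / (2 × 93.9116)) = 2·arctan(0.09211) ≈ 10.5251°.

10.525°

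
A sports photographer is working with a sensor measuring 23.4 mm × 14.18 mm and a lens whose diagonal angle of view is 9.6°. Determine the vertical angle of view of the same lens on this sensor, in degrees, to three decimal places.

4.984°

Sensor diagonal = √(23.4² + 14.18²) = √748.6324 ≈ 27.3611 mm.
From the diagonal AOV: f = 27.3611 / (2·tan(4.8°)) = 27.3611 / 0.16794 ≈ 162.9176 mm.
Vertical AOV = 2·arctan(14.18 / (2 × 162.9176)) = 2·arctan(0.04352) ≈ 4.9838°.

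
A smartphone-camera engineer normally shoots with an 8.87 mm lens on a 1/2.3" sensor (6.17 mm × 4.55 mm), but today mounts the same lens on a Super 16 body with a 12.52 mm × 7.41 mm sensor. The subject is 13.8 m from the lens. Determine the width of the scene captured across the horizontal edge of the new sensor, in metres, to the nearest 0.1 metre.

The focal length stays 8.87 mm; the relevant sensor dimension is now w = 12.52 mm. Object distance dₒ = 13.8 m = 13800 mm.
Thin-lens field width W = w·(dₒ − f)/f = 12.52 × (13800 − 8.87)/8.87 ≈ 19466.172 mm = 19.4662 m.

19.5 m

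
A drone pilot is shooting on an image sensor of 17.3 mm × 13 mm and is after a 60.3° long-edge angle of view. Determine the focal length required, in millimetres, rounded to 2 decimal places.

From α = 2·arctan(w/2f) we get f = w / (2·tan(α/2)).
With w = 17.3 mm and α/2 = 30.15°, tan(α/2) ≈ 0.58085, so f ≈ 17.3 / 1.16169 ≈ 14.8921 mm.

14.89 mm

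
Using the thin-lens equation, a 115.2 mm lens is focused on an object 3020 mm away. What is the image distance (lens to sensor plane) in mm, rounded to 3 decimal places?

1/dᵢ = 1/f − 1/dₒ = 1/115.2 − 1/3020 = 0.0083494 mm⁻¹.
dᵢ = 1/0.0083494 ≈ 119.7687 mm.

119.769 mm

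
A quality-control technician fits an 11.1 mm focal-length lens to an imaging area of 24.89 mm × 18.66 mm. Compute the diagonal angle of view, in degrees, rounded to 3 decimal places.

108.973°

Sensor diagonal = √(24.89² + 18.66²) = √967.7077 ≈ 31.1080 mm.
Angle of view α = 2·arctan(d/2f) with d = 31.1080 mm and f = 11.1 mm.
d/2f = 1.40126; arctan(1.40126) ≈ 54.4867°, so α ≈ 108.9734°.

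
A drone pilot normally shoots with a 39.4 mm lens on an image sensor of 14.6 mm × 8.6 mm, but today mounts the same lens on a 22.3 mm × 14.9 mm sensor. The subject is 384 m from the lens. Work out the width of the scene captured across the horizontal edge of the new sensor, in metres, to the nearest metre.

217 m

The focal length stays 39.4 mm; the relevant sensor dimension is now w = 22.3 mm. Object distance dₒ = 384 m = 384000 mm.
Thin-lens field width W = w·(dₒ − f)/f = 22.3 × (384000 − 39.4)/39.4 ≈ 217317.802 mm = 217.318 m.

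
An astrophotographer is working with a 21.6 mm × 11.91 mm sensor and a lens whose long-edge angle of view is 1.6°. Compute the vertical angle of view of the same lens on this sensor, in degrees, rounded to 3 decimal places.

0.882°

From the long-edge AOV: f = 21.6 / (2·tan(0.8°)) = 21.6 / 0.02793 ≈ 773.4428 mm.
Vertical AOV = 2·arctan(11.91 / (2 × 773.4428)) = 2·arctan(0.00770) ≈ 0.8823°.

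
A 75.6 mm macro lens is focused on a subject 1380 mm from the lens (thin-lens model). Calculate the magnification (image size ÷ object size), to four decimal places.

Thin lens: 1/f = 1/dₒ + 1/dᵢ → 1/dᵢ = 1/75.6 − 1/1380 = 0.0125029 mm⁻¹, so dᵢ ≈ 79.9816 mm.
Magnification m = dᵢ/dₒ = 79.9816/1380 ≈ 0.05796.

0.0580×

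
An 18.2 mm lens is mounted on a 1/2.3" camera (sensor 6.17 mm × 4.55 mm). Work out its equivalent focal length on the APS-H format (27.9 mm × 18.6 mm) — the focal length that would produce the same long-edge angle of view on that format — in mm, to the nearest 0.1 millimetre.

82.3 mm

Equal angle of view means equal width/f ratio, so f₂ = f₁ · (width₂/width₁) = 18.2 × 27.9/6.17.
f₂ = 18.2 × 4.52188 ≈ 82.298 mm.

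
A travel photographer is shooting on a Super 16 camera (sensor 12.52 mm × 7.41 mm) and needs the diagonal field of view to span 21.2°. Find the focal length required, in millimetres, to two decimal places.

Sensor diagonal = √(12.52² + 7.41²) = √211.6585 ≈ 14.5485 mm.
From α = 2·arctan(d/2f) we get f = d / (2·tan(α/2)).
With d = 14.5485 mm and α/2 = 10.6°, tan(α/2) ≈ 0.18714, so f ≈ 14.5485 / 0.37429 ≈ 38.8696 mm.

38.87 mm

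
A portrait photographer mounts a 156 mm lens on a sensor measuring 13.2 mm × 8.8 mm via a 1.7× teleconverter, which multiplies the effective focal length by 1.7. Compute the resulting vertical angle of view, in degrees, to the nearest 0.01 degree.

Effective focal length f = 156 × 1.7 = 265.2 mm.
α = 2·arctan(8.8 / (2 × 265.2)) = 2·arctan(0.01659) ≈ 1.9010°.

1.90°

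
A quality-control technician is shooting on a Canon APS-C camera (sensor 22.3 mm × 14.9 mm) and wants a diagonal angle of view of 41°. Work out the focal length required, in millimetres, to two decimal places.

35.87 mm

Sensor diagonal = √(22.3² + 14.9²) = √719.3000 ≈ 26.8198 mm.
From α = 2·arctan(d/2f) we get f = d / (2·tan(α/2)).
With d = 26.8198 mm and α/2 = 20.5°, tan(α/2) ≈ 0.37388, so f ≈ 26.8198 / 0.74777 ≈ 35.8664 mm.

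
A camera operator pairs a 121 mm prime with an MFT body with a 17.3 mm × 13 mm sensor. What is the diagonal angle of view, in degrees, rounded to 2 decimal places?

10.22°

Sensor diagonal = √(17.3² + 13²) = √468.2900 ≈ 21.6400 mm.
Angle of view α = 2·arctan(d/2f) with d = 21.6400 mm and f = 121 mm.
d/2f = 0.08942; arctan(0.08942) ≈ 5.1099°, so α ≈ 10.2198°.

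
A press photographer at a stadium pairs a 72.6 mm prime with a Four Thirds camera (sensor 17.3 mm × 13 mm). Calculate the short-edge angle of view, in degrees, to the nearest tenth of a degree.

Angle of view α = 2·arctan(h/2f) with h = 13 mm and f = 72.6 mm.
h/2f = 0.08953; arctan(0.08953) ≈ 5.1161°, so α ≈ 10.2323°.

10.2°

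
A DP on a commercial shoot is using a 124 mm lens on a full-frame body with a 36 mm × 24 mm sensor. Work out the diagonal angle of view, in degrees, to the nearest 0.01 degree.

19.79°

Sensor diagonal = √(36² + 24²) = √1872.0000 ≈ 43.2666 mm.
Angle of view α = 2·arctan(d/2f) with d = 43.2666 mm and f = 124 mm.
d/2f = 0.17446; arctan(0.17446) ≈ 9.8963°, so α ≈ 19.7927°.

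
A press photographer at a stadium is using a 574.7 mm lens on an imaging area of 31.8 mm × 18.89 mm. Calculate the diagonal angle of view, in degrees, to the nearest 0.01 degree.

3.69°

Sensor diagonal = √(31.8² + 18.89²) = √1368.0721 ≈ 36.9875 mm.
Angle of view α = 2·arctan(d/2f) with d = 36.9875 mm and f = 574.7 mm.
d/2f = 0.03218; arctan(0.03218) ≈ 1.8431°, so α ≈ 3.6863°.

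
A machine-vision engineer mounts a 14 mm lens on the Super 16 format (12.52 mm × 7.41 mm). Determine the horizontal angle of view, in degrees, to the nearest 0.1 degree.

48.2°

Angle of view α = 2·arctan(w/2f) with w = 12.52 mm and f = 14 mm.
w/2f = 0.44714; arctan(0.44714) ≈ 24.0915°, so α ≈ 48.1829°.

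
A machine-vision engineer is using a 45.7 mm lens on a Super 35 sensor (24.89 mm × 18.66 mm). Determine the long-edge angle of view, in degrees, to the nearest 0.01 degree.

30.47°

Angle of view α = 2·arctan(w/2f) with w = 24.89 mm and f = 45.7 mm.
w/2f = 0.27232; arctan(0.27232) ≈ 15.2334°, so α ≈ 30.4667°.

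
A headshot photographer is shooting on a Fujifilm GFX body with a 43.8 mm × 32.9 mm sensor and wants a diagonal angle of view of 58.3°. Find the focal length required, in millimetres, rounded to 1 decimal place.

Sensor diagonal = √(43.8² + 32.9²) = √3000.8500 ≈ 54.7800 mm.
From α = 2·arctan(d/2f) we get f = d / (2·tan(α/2)).
With d = 54.7800 mm and α/2 = 29.15°, tan(α/2) ≈ 0.55774, so f ≈ 54.7800 / 1.11547 ≈ 49.1092 mm.

49.1 mm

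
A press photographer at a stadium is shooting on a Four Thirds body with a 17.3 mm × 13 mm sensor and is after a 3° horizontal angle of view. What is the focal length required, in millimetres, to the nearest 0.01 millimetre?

From α = 2·arctan(w/2f) we get f = w / (2·tan(α/2)).
With w = 17.3 mm and α/2 = 1.5°, tan(α/2) ≈ 0.02619, so f ≈ 17.3 / 0.05237 ≈ 330.3302 mm.

330.33 mm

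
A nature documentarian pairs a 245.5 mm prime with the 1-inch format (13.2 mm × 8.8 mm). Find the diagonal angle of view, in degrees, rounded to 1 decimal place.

3.7°

Sensor diagonal = √(13.2² + 8.8²) = √251.6800 ≈ 15.8644 mm.
Angle of view α = 2·arctan(d/2f) with d = 15.8644 mm and f = 245.5 mm.
d/2f = 0.03231; arctan(0.03231) ≈ 1.8506°, so α ≈ 3.7012°.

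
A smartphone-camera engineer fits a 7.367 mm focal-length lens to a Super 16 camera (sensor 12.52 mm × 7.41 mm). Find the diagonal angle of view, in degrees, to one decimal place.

89.3°

Sensor diagonal = √(12.52² + 7.41²) = √211.6585 ≈ 14.5485 mm.
Angle of view α = 2·arctan(d/2f) with d = 14.5485 mm and f = 7.367 mm.
d/2f = 0.98741; arctan(0.98741) ≈ 44.6370°, so α ≈ 89.2740°.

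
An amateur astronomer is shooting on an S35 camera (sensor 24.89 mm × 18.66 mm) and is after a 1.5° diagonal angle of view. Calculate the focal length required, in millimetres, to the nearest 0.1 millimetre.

Sensor diagonal = √(24.89² + 18.66²) = √967.7077 ≈ 31.1080 mm.
From α = 2·arctan(d/2f) we get f = d / (2·tan(α/2)).
With d = 31.1080 mm and α/2 = 0.75°, tan(α/2) ≈ 0.01309, so f ≈ 31.1080 / 0.02618 ≈ 1188.1702 mm.

1188.2 mm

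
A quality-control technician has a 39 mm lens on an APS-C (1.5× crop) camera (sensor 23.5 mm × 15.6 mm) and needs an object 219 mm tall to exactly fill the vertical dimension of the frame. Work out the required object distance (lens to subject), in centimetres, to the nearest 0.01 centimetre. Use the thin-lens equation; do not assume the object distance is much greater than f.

58.65 cm

Magnification m = h/W = dᵢ/dₒ; combined with 1/f = 1/dₒ + 1/dᵢ this gives dₒ = f·(1 + W/h).
dₒ = 39 mm × (1 + 219/15.6) = 39 × 15.0385 ≈ 586.500 mm = 58.65 cm.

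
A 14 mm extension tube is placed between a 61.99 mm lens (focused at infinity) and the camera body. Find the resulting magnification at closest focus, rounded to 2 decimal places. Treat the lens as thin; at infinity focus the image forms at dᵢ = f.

0.23×

The tube moves the image plane from f to f + e, so dᵢ = 61.99 + 14 = 75.99 mm. Focus is achieved when 1/f = 1/dₒ + 1/dᵢ, giving dₒ = 1/(1/f − 1/(f+e)).
Magnification m = dᵢ/dₒ = (f+e)·(1/f − 1/(f+e)) = e/f = 14/61.99 ≈ 0.2258.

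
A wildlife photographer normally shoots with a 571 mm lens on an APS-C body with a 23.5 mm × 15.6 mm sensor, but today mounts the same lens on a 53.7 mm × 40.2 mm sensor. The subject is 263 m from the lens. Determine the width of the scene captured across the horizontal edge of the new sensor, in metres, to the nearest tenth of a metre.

24.7 m

The focal length stays 571 mm; the relevant sensor dimension is now w = 53.7 mm. Object distance dₒ = 263 m = 263000 mm.
Thin-lens field width W = w·(dₒ − f)/f = 53.7 × (263000 − 571)/571 ≈ 24680.275 mm = 24.6803 m.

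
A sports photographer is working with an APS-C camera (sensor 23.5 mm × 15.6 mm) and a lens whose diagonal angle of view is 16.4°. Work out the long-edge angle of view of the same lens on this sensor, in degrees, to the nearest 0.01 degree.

13.69°

Sensor diagonal = √(23.5² + 15.6²) = √795.6100 ≈ 28.2066 mm.
From the diagonal AOV: f = 28.2066 / (2·tan(8.2°)) = 28.2066 / 0.28820 ≈ 97.8700 mm.
Long-edge AOV = 2·arctan(23.5 / (2 × 97.8700)) = 2·arctan(0.12006) ≈ 13.6920°.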